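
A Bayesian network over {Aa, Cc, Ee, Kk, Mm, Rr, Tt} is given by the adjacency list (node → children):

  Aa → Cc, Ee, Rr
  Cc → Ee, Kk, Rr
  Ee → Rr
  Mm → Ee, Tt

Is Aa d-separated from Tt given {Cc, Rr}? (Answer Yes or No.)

No — Aa and Tt are not d-separated given {Cc, Rr}.

Enumerating the 5 paths from Aa to Tt and testing each for blocking by {Cc, Rr}:
  1. Aa → Rr ← Ee ← Mm → Tt — Rr:collider[open]; Ee:chain[open]; Mm:fork[open] ⇒ active
  2. Aa → Rr ← Cc → Ee ← Mm → Tt — Rr:collider[open]; Cc:fork[blocks]; Ee:collider[open]; Mm:fork[open] ⇒ blocked
  3. Aa → Ee ← Mm → Tt — Ee:collider[open]; Mm:fork[open] ⇒ active
  4. Aa → Cc → Rr ← Ee ← Mm → Tt — Cc:chain[blocks]; Rr:collider[open]; Ee:chain[open]; Mm:fork[open] ⇒ blocked
  5. Aa → Cc → Ee ← Mm → Tt — Cc:chain[blocks]; Ee:collider[open]; Mm:fork[open] ⇒ blocked
Because an active path exists, Aa and Tt are not d-separated.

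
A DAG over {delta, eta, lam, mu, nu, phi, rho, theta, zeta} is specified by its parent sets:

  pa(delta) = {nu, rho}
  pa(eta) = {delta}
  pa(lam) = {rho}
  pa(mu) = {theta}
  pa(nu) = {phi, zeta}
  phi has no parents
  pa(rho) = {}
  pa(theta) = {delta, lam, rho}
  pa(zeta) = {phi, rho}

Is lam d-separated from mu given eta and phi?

We examine all 5 paths between lam and mu:
  1. lam → theta → mu — theta:chain[open] ⇒ active
  2. lam ← rho → theta → mu — rho:fork[open]; theta:chain[open] ⇒ active
  3. lam ← rho → zeta → nu → delta → theta → mu — rho:fork[open]; zeta:chain[open]; nu:chain[open]; delta:chain[open]; theta:chain[open] ⇒ active
  4. lam ← rho → zeta ← phi → nu → delta → theta → mu — rho:fork[open]; zeta:collider[open]; phi:fork[blocks]; nu:chain[open]; delta:chain[open]; theta:chain[open] ⇒ blocked
  5. lam ← rho → delta → theta → mu — rho:fork[open]; delta:chain[open]; theta:chain[open] ⇒ active
Since the path lam → theta → mu is active, lam and mu are not d-separated given {eta, phi}.

No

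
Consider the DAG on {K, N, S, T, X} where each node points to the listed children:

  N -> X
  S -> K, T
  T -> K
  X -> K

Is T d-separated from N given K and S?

There are 2 undirected paths between T and N; checking each against the conditioning set {K, S}:
Path 1: T → K ← X ← N
  K is a collider and K is conditioned on, which opens it; X is a chain and X is not conditioned on — no node blocks this path, so it is active.
Path 2: T ← S → K ← X ← N
  S is a fork here and S is conditioned on, so the path is blocked at S.
At least one path is unblocked, so d-separation fails.

No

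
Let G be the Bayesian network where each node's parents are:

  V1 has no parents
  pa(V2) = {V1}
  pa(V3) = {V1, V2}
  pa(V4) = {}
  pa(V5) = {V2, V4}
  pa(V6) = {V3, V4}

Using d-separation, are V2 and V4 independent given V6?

No

There are 3 undirected paths between V2 and V4; checking each against the conditioning set {V6}:
  1. V2 → V5 ← V4 — V5:collider[blocks] ⇒ blocked
  2. V2 → V3 → V6 ← V4 — V3:chain[open]; V6:collider[open] ⇒ active
  3. V2 ← V1 → V3 → V6 ← V4 — V1:fork[open]; V3:chain[open]; V6:collider[open] ⇒ active
Because an active path exists, V2 and V4 are not d-separated.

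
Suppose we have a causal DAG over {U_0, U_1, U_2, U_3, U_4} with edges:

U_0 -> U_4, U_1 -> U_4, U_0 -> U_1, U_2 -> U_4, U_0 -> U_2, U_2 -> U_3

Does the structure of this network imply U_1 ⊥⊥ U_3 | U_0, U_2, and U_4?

Enumerating the 4 paths from U_1 to U_3 and testing each for blocking by {U_0, U_2, U_4}:
  1. U_1 → U_4 ← U_0 → U_2 → U_3 — U_4:collider[open]; U_0:fork[blocks]; U_2:chain[blocks] ⇒ blocked
  2. U_1 → U_4 ← U_2 → U_3 — U_4:collider[open]; U_2:fork[blocks] ⇒ blocked
  3. U_1 ← U_0 → U_4 ← U_2 → U_3 — U_0:fork[blocks]; U_4:collider[open]; U_2:fork[blocks] ⇒ blocked
  4. U_1 ← U_0 → U_2 → U_3 — U_0:fork[blocks]; U_2:chain[blocks] ⇒ blocked
Since every path is blocked, d-separation holds.

Yes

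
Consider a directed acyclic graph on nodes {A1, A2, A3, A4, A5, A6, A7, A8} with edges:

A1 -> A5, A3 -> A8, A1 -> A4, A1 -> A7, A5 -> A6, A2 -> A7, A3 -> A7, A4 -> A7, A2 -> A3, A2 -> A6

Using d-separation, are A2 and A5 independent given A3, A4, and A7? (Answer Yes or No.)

No

There are 5 undirected paths between A2 and A5; checking each against the conditioning set {A3, A4, A7}:
Path 1: A2 → A3 → A7 ← A4 ← A1 → A5
  A3 is a chain here and A3 is conditioned on, so the path is blocked at A3.
Path 2: A2 → A3 → A7 ← A1 → A5
  A3 is a chain here and A3 is conditioned on, so the path is blocked at A3.
Path 3: A2 → A7 ← A4 ← A1 → A5
  A4 is a chain here and A4 is conditioned on, so the path is blocked at A4.
Path 4: A2 → A7 ← A1 → A5
  A7 is a collider and A7 is conditioned on, which opens it; A1 is a fork and A1 is not conditioned on — no node blocks this path, so it is active.
Path 5: A2 → A6 ← A5
  A6 is a collider here and neither A6 nor any of its descendants is conditioned on, so the collider stays closed — the path is blocked at A6.
At least one path is unblocked, so d-separation fails.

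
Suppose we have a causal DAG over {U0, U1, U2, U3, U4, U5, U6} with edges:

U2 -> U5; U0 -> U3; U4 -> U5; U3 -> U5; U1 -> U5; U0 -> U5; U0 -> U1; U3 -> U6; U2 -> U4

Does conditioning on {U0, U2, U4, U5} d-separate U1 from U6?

4 paths connect U1 and U6; each must be blocked for d-separation to hold:
Path 1: U1 ← U0 → U5 ← U3 → U6
  U0 is a fork here and U0 is conditioned on, so the path is blocked at U0.
Path 2: U1 ← U0 → U3 → U6
  U0 is a fork here and U0 is conditioned on, so the path is blocked at U0.
Path 3: U1 → U5 ← U0 → U3 → U6
  U0 is a fork here and U0 is conditioned on, so the path is blocked at U0.
Path 4: U1 → U5 ← U3 → U6
  U5 is a collider and U5 is conditioned on, which opens it; U3 is a fork and U3 is not conditioned on — no node blocks this path, so it is active.
Because an active path exists, U1 and U6 are not d-separated.

No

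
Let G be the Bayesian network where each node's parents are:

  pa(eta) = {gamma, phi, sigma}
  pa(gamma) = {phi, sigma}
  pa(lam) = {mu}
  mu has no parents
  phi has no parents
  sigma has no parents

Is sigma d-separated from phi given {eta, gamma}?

4 paths connect sigma and phi; each must be blocked for d-separation to hold:
Path 1: sigma → eta ← phi
  eta is a collider and eta is conditioned on, which opens it — no node blocks this path, so it is active.
Path 2: sigma → eta ← gamma ← phi
  gamma is a chain here and gamma is conditioned on, so the path is blocked at gamma.
Path 3: sigma → gamma → eta ← phi
  gamma is a chain here and gamma is conditioned on, so the path is blocked at gamma.
Path 4: sigma → gamma ← phi
  gamma is a collider and gamma is conditioned on, which opens it — no node blocks this path, so it is active.
Because an active path exists, sigma and phi are not d-separated.

No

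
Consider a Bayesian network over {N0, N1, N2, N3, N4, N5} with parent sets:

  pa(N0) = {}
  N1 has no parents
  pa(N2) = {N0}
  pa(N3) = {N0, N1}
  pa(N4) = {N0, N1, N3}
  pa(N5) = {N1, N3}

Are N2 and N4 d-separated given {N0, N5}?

Yes

4 paths connect N2 and N4; each must be blocked for d-separation to hold:
  1. N2 ← N0 → N4 — N0:fork[blocks] ⇒ blocked
  2. N2 ← N0 → N3 → N4 — N0:fork[blocks]; N3:chain[open] ⇒ blocked
  3. N2 ← N0 → N3 → N5 ← N1 → N4 — N0:fork[blocks]; N3:chain[open]; N5:collider[open]; N1:fork[open] ⇒ blocked
  4. N2 ← N0 → N3 ← N1 → N4 — N0:fork[blocks]; N3:collider[open]; N1:fork[open] ⇒ blocked
All paths are blocked; N2 ⊥ N4 | {N0, N5} holds.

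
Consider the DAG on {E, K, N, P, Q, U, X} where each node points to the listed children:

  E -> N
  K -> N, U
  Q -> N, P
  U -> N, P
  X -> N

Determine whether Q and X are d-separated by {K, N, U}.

No — Q and X are not d-separated given {K, N, U}.

There are 3 undirected paths between Q and X; checking each against the conditioning set {K, N, U}:
  1. Q → P ← U ← K → N ← X — P:collider[blocks]; U:chain[blocks]; K:fork[blocks]; N:collider[open] ⇒ blocked
  2. Q → P ← U → N ← X — P:collider[blocks]; U:fork[blocks]; N:collider[open] ⇒ blocked
  3. Q → N ← X — N:collider[open] ⇒ active
At least one path is unblocked, so d-separation fails.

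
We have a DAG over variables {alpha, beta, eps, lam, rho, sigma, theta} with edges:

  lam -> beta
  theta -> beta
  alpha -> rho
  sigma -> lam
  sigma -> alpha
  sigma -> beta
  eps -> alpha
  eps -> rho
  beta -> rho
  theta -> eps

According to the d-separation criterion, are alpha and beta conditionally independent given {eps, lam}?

There are 6 undirected paths between alpha and beta; checking each against the conditioning set {eps, lam}:
Path 1: alpha → rho ← beta
  rho is a collider here and neither rho nor any of its descendants is conditioned on, so the collider stays closed — the path is blocked at rho.
Path 2: alpha → rho ← eps ← theta → beta
  rho is a collider here and neither rho nor any of its descendants is conditioned on, so the collider stays closed — the path is blocked at rho.
Path 3: alpha ← sigma → beta
  sigma is a fork and sigma is not conditioned on — no node blocks this path, so it is active.
Path 4: alpha ← sigma → lam → beta
  lam is a chain here and lam is conditioned on, so the path is blocked at lam.
Path 5: alpha ← eps → rho ← beta
  eps is a fork here and eps is conditioned on, so the path is blocked at eps.
Path 6: alpha ← eps ← theta → beta
  eps is a chain here and eps is conditioned on, so the path is blocked at eps.
Since the path alpha ← sigma → beta is active, alpha and beta are not d-separated given {eps, lam}.

No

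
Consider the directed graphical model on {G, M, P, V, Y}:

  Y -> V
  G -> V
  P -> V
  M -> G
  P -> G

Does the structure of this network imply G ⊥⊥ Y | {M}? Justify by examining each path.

There are 2 undirected paths between G and Y; checking each against the conditioning set {M}:
  1. G ← P → V ← Y — P:fork[open]; V:collider[blocks] ⇒ blocked
  2. G → V ← Y — V:collider[blocks] ⇒ blocked
Since every path is blocked, d-separation holds.

Yes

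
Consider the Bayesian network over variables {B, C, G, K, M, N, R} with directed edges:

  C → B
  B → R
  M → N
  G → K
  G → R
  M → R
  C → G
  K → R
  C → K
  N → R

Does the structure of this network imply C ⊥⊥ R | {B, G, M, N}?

We examine all 5 paths between C and R:
Path 1: C → K ← G → R
  K is a collider here and neither K nor any of its descendants is conditioned on, so the collider stays closed — the path is blocked at K.
Path 2: C → K → R
  K is a chain and K is not conditioned on — no node blocks this path, so it is active.
Path 3: C → G → K → R
  G is a chain here and G is conditioned on, so the path is blocked at G.
Path 4: C → G → R
  G is a chain here and G is conditioned on, so the path is blocked at G.
Path 5: C → B → R
  B is a chain here and B is conditioned on, so the path is blocked at B.
Because an active path exists, C and R are not d-separated.

No — C and R are not d-separated given {B, G, M, N}.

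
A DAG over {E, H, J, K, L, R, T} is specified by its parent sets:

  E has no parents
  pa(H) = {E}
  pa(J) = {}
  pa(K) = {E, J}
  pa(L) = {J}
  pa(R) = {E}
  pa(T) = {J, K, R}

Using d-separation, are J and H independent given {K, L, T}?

There are 4 undirected paths between J and H; checking each against the conditioning set {K, L, T}:
Path 1: J → K ← E → H
  K is a collider and K is conditioned on, which opens it; E is a fork and E is not conditioned on — no node blocks this path, so it is active.
Path 2: J → K → T ← R ← E → H
  K is a chain here and K is conditioned on, so the path is blocked at K.
Path 3: J → T ← K ← E → H
  K is a chain here and K is conditioned on, so the path is blocked at K.
Path 4: J → T ← R ← E → H
  T is a collider and T is conditioned on, which opens it; R is a chain and R is not conditioned on; E is a fork and E is not conditioned on — no node blocks this path, so it is active.
Because an active path exists, J and H are not d-separated.

No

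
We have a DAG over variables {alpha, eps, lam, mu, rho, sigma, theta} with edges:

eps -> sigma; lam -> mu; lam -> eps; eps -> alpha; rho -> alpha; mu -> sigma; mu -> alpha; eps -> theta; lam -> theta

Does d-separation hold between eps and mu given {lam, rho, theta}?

4 paths connect eps and mu; each must be blocked for d-separation to hold:
Path 1: eps ← lam → mu
  lam is a fork here and lam is conditioned on, so the path is blocked at lam.
Path 2: eps → theta ← lam → mu
  lam is a fork here and lam is conditioned on, so the path is blocked at lam.
Path 3: eps → alpha ← mu
  alpha is a collider here and neither alpha nor any of its descendants is conditioned on, so the collider stays closed — the path is blocked at alpha.
Path 4: eps → sigma ← mu
  sigma is a collider here and neither sigma nor any of its descendants is conditioned on, so the collider stays closed — the path is blocked at sigma.
All paths are blocked; eps ⊥ mu | {lam, rho, theta} holds.

Yes — eps and mu are d-separated given {lam, rho, theta}.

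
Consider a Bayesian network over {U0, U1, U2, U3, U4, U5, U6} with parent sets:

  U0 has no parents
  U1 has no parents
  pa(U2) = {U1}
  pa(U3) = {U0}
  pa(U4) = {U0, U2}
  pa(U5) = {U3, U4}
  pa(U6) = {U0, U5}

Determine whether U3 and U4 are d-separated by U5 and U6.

No — U3 and U4 are not d-separated given {U5, U6}.

We examine all 4 paths between U3 and U4:
  1. U3 ← U0 → U6 ← U5 ← U4 — U0:fork[open]; U6:collider[open]; U5:chain[blocks] ⇒ blocked
  2. U3 ← U0 → U4 — U0:fork[open] ⇒ active
  3. U3 → U5 → U6 ← U0 → U4 — U5:chain[blocks]; U6:collider[open]; U0:fork[open] ⇒ blocked
  4. U3 → U5 ← U4 — U5:collider[open] ⇒ active
At least one path is unblocked, so d-separation fails.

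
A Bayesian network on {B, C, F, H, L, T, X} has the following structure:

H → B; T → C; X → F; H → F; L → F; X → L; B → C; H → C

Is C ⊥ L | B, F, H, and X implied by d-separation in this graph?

We examine all 4 paths between C and L:
Path 1: C ← B ← H → F ← X → L
  B is a chain here and B is conditioned on, so the path is blocked at B.
Path 2: C ← B ← H → F ← L
  B is a chain here and B is conditioned on, so the path is blocked at B.
Path 3: C ← H → F ← X → L
  H is a fork here and H is conditioned on, so the path is blocked at H.
Path 4: C ← H → F ← L
  H is a fork here and H is conditioned on, so the path is blocked at H.
All paths are blocked; C ⊥ L | {B, F, H, X} holds.

Yes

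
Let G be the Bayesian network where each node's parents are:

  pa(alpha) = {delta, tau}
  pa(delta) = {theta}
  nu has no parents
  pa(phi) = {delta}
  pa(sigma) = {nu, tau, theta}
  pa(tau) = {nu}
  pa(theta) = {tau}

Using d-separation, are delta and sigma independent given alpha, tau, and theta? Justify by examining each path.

Yes — delta and sigma are d-separated given {alpha, tau, theta}.

There are 6 undirected paths between delta and sigma; checking each against the conditioning set {alpha, tau, theta}:
Path 1: delta ← theta ← tau ← nu → sigma
  theta is a chain here and theta is conditioned on, so the path is blocked at theta.
Path 2: delta ← theta ← tau → sigma
  theta is a chain here and theta is conditioned on, so the path is blocked at theta.
Path 3: delta ← theta → sigma
  theta is a fork here and theta is conditioned on, so the path is blocked at theta.
Path 4: delta → alpha ← tau → theta → sigma
  tau is a fork here and tau is conditioned on, so the path is blocked at tau.
Path 5: delta → alpha ← tau ← nu → sigma
  tau is a chain here and tau is conditioned on, so the path is blocked at tau.
Path 6: delta → alpha ← tau → sigma
  tau is a fork here and tau is conditioned on, so the path is blocked at tau.
Every path is blocked, so delta and sigma are d-separated given {alpha, tau, theta}.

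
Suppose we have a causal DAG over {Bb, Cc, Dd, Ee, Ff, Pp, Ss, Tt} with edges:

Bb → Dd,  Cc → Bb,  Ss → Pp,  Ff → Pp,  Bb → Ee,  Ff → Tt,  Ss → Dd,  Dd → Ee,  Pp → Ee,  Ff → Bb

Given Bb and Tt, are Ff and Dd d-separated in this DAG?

Yes — Ff and Dd are d-separated given {Bb, Tt}.

There are 6 undirected paths between Ff and Dd; checking each against the conditioning set {Bb, Tt}:
Path 1: Ff → Bb → Dd
  Bb is a chain here and Bb is conditioned on, so the path is blocked at Bb.
Path 2: Ff → Bb → Ee ← Dd
  Bb is a chain here and Bb is conditioned on, so the path is blocked at Bb.
Path 3: Ff → Bb → Ee ← Pp ← Ss → Dd
  Bb is a chain here and Bb is conditioned on, so the path is blocked at Bb.
Path 4: Ff → Pp → Ee ← Dd
  Ee is a collider here and neither Ee nor any of its descendants is conditioned on, so the collider stays closed — the path is blocked at Ee.
Path 5: Ff → Pp → Ee ← Bb → Dd
  Ee is a collider here and neither Ee nor any of its descendants is conditioned on, so the collider stays closed — the path is blocked at Ee.
Path 6: Ff → Pp ← Ss → Dd
  Pp is a collider here and neither Pp nor any of its descendants is conditioned on, so the collider stays closed — the path is blocked at Pp.
All paths are blocked; Ff ⊥ Dd | {Bb, Tt} holds.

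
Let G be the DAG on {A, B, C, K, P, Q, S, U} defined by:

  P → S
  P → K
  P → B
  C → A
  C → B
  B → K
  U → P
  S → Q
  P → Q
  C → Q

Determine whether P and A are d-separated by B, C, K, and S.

Yes — P and A are d-separated given {B, C, K, S}.

There are 4 undirected paths between P and A; checking each against the conditioning set {B, C, K, S}:
  1. P → B ← C → A — B:collider[open]; C:fork[blocks] ⇒ blocked
  2. P → S → Q ← C → A — S:chain[blocks]; Q:collider[blocks]; C:fork[blocks] ⇒ blocked
  3. P → Q ← C → A — Q:collider[blocks]; C:fork[blocks] ⇒ blocked
  4. P → K ← B ← C → A — K:collider[open]; B:chain[blocks]; C:fork[blocks] ⇒ blocked
Every path is blocked, so P and A are d-separated given {B, C, K, S}.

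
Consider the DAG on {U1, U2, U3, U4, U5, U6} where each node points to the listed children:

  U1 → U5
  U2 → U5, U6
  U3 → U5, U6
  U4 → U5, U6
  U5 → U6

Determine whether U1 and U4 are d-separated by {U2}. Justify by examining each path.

Yes

There are 4 undirected paths between U1 and U4; checking each against the conditioning set {U2}:
  1. U1 → U5 → U6 ← U4 — U5:chain[open]; U6:collider[blocks] ⇒ blocked
  2. U1 → U5 ← U3 → U6 ← U4 — U5:collider[blocks]; U3:fork[open]; U6:collider[blocks] ⇒ blocked
  3. U1 → U5 ← U2 → U6 ← U4 — U5:collider[blocks]; U2:fork[blocks]; U6:collider[blocks] ⇒ blocked
  4. U1 → U5 ← U4 — U5:collider[blocks] ⇒ blocked
Every path is blocked, so U1 and U4 are d-separated given {U2}.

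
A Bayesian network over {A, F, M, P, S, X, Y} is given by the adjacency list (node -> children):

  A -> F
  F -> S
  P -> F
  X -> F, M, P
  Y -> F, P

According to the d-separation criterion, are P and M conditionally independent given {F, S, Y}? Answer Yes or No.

No

3 paths connect P and M; each must be blocked for d-separation to hold:
Path 1: P ← X → M
  X is a fork and X is not conditioned on — no node blocks this path, so it is active.
Path 2: P ← Y → F ← X → M
  Y is a fork here and Y is conditioned on, so the path is blocked at Y.
Path 3: P → F ← X → M
  F is a collider and F is conditioned on, which opens it; X is a fork and X is not conditioned on — no node blocks this path, so it is active.
At least one path is unblocked, so d-separation fails.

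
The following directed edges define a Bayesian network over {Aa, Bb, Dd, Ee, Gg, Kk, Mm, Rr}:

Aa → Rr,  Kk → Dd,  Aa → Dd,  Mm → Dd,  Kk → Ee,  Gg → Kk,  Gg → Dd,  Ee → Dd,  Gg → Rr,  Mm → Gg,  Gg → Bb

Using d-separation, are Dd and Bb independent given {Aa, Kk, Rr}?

We examine all 5 paths between Dd and Bb:
  1. Dd ← Kk ← Gg → Bb — Kk:chain[blocks]; Gg:fork[open] ⇒ blocked
  2. Dd ← Ee ← Kk ← Gg → Bb — Ee:chain[open]; Kk:chain[blocks]; Gg:fork[open] ⇒ blocked
  3. Dd ← Gg → Bb — Gg:fork[open] ⇒ active
  4. Dd ← Mm → Gg → Bb — Mm:fork[open]; Gg:chain[open] ⇒ active
  5. Dd ← Aa → Rr ← Gg → Bb — Aa:fork[blocks]; Rr:collider[open]; Gg:fork[open] ⇒ blocked
Since the path Dd ← Gg → Bb is active, Dd and Bb are not d-separated given {Aa, Kk, Rr}.

No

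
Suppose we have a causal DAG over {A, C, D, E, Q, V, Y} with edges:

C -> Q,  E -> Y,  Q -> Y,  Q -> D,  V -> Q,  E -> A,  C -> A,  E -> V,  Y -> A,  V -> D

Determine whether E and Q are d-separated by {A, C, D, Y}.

We examine all 6 paths between E and Q:
Path 1: E → V → D ← Q
  V is a chain and V is not conditioned on; D is a collider and D is conditioned on, which opens it — no node blocks this path, so it is active.
Path 2: E → V → Q
  V is a chain and V is not conditioned on — no node blocks this path, so it is active.
Path 3: E → Y ← Q
  Y is a collider and Y is conditioned on, which opens it — no node blocks this path, so it is active.
Path 4: E → Y → A ← C → Q
  Y is a chain here and Y is conditioned on, so the path is blocked at Y.
Path 5: E → A ← C → Q
  C is a fork here and C is conditioned on, so the path is blocked at C.
Path 6: E → A ← Y ← Q
  Y is a chain here and Y is conditioned on, so the path is blocked at Y.
Since the path E → V → D ← Q is active, E and Q are not d-separated given {A, C, D, Y}.

No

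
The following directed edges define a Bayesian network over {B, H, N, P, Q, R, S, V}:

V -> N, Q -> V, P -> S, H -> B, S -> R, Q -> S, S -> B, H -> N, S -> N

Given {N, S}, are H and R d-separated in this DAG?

3 paths connect H and R; each must be blocked for d-separation to hold:
Path 1: H → N ← S → R
  S is a fork here and S is conditioned on, so the path is blocked at S.
Path 2: H → N ← V ← Q → S → R
  S is a chain here and S is conditioned on, so the path is blocked at S.
Path 3: H → B ← S → R
  B is a collider here and neither B nor any of its descendants is conditioned on, so the collider stays closed — the path is blocked at B.
All paths are blocked; H ⊥ R | {N, S} holds.

Yes — H and R are d-separated given {N, S}.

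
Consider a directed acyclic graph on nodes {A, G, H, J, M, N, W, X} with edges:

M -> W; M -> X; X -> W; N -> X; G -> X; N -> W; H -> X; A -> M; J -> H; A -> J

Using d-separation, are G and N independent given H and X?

No

There are 4 undirected paths between G and N; checking each against the conditioning set {H, X}:
Path 1: G → X ← H ← J ← A → M → W ← N
  H is a chain here and H is conditioned on, so the path is blocked at H.
Path 2: G → X ← N
  X is a collider and X is conditioned on, which opens it — no node blocks this path, so it is active.
Path 3: G → X ← M → W ← N
  W is a collider here and neither W nor any of its descendants is conditioned on, so the collider stays closed — the path is blocked at W.
Path 4: G → X → W ← N
  X is a chain here and X is conditioned on, so the path is blocked at X.
Since the path G → X ← N is active, G and N are not d-separated given {H, X}.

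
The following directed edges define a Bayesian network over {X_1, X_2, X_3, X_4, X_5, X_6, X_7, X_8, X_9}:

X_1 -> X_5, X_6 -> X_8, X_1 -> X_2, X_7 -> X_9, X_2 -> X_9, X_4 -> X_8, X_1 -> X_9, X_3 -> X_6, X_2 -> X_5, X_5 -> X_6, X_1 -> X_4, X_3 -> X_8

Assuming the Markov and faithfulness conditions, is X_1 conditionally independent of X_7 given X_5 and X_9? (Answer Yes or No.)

There are 5 undirected paths between X_1 and X_7; checking each against the conditioning set {X_5, X_9}:
Path 1: X_1 → X_4 → X_8 ← X_6 ← X_5 ← X_2 → X_9 ← X_7
  X_8 is a collider here and neither X_8 nor any of its descendants is conditioned on, so the collider stays closed — the path is blocked at X_8.
Path 2: X_1 → X_4 → X_8 ← X_3 → X_6 ← X_5 ← X_2 → X_9 ← X_7
  X_8 is a collider here and neither X_8 nor any of its descendants is conditioned on, so the collider stays closed — the path is blocked at X_8.
Path 3: X_1 → X_2 → X_9 ← X_7
  X_2 is a chain and X_2 is not conditioned on; X_9 is a collider and X_9 is conditioned on, which opens it — no node blocks this path, so it is active.
Path 4: X_1 → X_5 ← X_2 → X_9 ← X_7
  X_5 is a collider and X_5 is conditioned on, which opens it; X_2 is a fork and X_2 is not conditioned on; X_9 is a collider and X_9 is conditioned on, which opens it — no node blocks this path, so it is active.
Path 5: X_1 → X_9 ← X_7
  X_9 is a collider and X_9 is conditioned on, which opens it — no node blocks this path, so it is active.
At least one path is unblocked, so d-separation fails.

No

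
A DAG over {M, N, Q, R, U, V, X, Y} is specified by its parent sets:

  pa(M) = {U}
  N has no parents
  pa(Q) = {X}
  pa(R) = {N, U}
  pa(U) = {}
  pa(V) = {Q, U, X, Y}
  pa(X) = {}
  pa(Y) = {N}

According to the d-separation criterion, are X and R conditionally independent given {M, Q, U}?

Enumerating the 4 paths from X to R and testing each for blocking by {M, Q, U}:
Path 1: X → V ← U → R
  V is a collider here and neither V nor any of its descendants is conditioned on, so the collider stays closed — the path is blocked at V.
Path 2: X → V ← Y ← N → R
  V is a collider here and neither V nor any of its descendants is conditioned on, so the collider stays closed — the path is blocked at V.
Path 3: X → Q → V ← U → R
  Q is a chain here and Q is conditioned on, so the path is blocked at Q.
Path 4: X → Q → V ← Y ← N → R
  Q is a chain here and Q is conditioned on, so the path is blocked at Q.
All paths are blocked; X ⊥ R | {M, Q, U} holds.

Yes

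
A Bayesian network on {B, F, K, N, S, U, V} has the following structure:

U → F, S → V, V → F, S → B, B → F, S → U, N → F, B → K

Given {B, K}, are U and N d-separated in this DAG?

Yes

We examine all 3 paths between U and N:
Path 1: U ← S → V → F ← N
  F is a collider here and neither F nor any of its descendants is conditioned on, so the collider stays closed — the path is blocked at F.
Path 2: U ← S → B → F ← N
  B is a chain here and B is conditioned on, so the path is blocked at B.
Path 3: U → F ← N
  F is a collider here and neither F nor any of its descendants is conditioned on, so the collider stays closed — the path is blocked at F.
Since every path is blocked, d-separation holds.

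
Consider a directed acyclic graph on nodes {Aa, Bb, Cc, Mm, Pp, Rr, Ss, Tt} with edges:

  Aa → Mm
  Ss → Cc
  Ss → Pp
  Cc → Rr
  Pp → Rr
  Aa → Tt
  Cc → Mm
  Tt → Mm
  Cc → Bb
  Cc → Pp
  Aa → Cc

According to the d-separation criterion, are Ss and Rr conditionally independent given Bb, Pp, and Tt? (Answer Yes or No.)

There are 4 undirected paths between Ss and Rr; checking each against the conditioning set {Bb, Pp, Tt}:
Path 1: Ss → Pp → Rr
  Pp is a chain here and Pp is conditioned on, so the path is blocked at Pp.
Path 2: Ss → Pp ← Cc → Rr
  Pp is a collider and Pp is conditioned on, which opens it; Cc is a fork and Cc is not conditioned on — no node blocks this path, so it is active.
Path 3: Ss → Cc → Rr
  Cc is a chain and Cc is not conditioned on — no node blocks this path, so it is active.
Path 4: Ss → Cc → Pp → Rr
  Pp is a chain here and Pp is conditioned on, so the path is blocked at Pp.
Because an active path exists, Ss and Rr are not d-separated.

No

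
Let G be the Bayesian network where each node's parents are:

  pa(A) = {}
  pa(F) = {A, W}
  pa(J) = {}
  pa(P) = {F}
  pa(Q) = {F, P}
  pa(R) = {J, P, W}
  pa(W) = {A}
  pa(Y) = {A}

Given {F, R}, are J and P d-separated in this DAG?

No

There are 5 undirected paths between J and P; checking each against the conditioning set {F, R}:
  1. J → R ← P — R:collider[open] ⇒ active
  2. J → R ← W → F → Q ← P — R:collider[open]; W:fork[open]; F:chain[blocks]; Q:collider[blocks] ⇒ blocked
  3. J → R ← W → F → P — R:collider[open]; W:fork[open]; F:chain[blocks] ⇒ blocked
  4. J → R ← W ← A → F → Q ← P — R:collider[open]; W:chain[open]; A:fork[open]; F:chain[blocks]; Q:collider[blocks] ⇒ blocked
  5. J → R ← W ← A → F → P — R:collider[open]; W:chain[open]; A:fork[open]; F:chain[blocks] ⇒ blocked
At least one path is unblocked, so d-separation fails.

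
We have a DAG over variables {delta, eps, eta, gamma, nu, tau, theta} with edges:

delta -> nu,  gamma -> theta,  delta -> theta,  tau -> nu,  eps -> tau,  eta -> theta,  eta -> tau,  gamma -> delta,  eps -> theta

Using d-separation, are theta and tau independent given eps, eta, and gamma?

Yes

There are 4 undirected paths between theta and tau; checking each against the conditioning set {eps, eta, gamma}:
Path 1: theta ← delta → nu ← tau
  nu is a collider here and neither nu nor any of its descendants is conditioned on, so the collider stays closed — the path is blocked at nu.
Path 2: theta ← eps → tau
  eps is a fork here and eps is conditioned on, so the path is blocked at eps.
Path 3: theta ← gamma → delta → nu ← tau
  gamma is a fork here and gamma is conditioned on, so the path is blocked at gamma.
Path 4: theta ← eta → tau
  eta is a fork here and eta is conditioned on, so the path is blocked at eta.
All paths are blocked; theta ⊥ tau | {eps, eta, gamma} holds.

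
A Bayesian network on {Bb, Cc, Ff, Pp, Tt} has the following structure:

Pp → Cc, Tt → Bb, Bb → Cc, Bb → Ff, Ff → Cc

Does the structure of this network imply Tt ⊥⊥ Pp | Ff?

2 paths connect Tt and Pp; each must be blocked for d-separation to hold:
Path 1: Tt → Bb → Ff → Cc ← Pp
  Ff is a chain here and Ff is conditioned on, so the path is blocked at Ff.
Path 2: Tt → Bb → Cc ← Pp
  Cc is a collider here and neither Cc nor any of its descendants is conditioned on, so the collider stays closed — the path is blocked at Cc.
Since every path is blocked, d-separation holds.

Yes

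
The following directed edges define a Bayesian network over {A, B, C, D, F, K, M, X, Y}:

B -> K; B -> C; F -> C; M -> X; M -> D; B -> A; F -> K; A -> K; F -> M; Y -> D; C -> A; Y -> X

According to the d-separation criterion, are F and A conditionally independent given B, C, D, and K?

6 paths connect F and A; each must be blocked for d-separation to hold:
Path 1: F → K ← B → C → A
  B is a fork here and B is conditioned on, so the path is blocked at B.
Path 2: F → K ← B → A
  B is a fork here and B is conditioned on, so the path is blocked at B.
Path 3: F → K ← A
  K is a collider and K is conditioned on, which opens it — no node blocks this path, so it is active.
Path 4: F → C ← B → K ← A
  B is a fork here and B is conditioned on, so the path is blocked at B.
Path 5: F → C ← B → A
  B is a fork here and B is conditioned on, so the path is blocked at B.
Path 6: F → C → A
  C is a chain here and C is conditioned on, so the path is blocked at C.
Since the path F → K ← A is active, F and A are not d-separated given {B, C, D, K}.

No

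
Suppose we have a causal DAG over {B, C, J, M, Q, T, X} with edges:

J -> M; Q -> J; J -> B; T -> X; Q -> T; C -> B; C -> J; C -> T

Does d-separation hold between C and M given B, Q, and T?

No

We examine all 3 paths between C and M:
  1. C → B ← J → M — B:collider[open]; J:fork[open] ⇒ active
  2. C → J → M — J:chain[open] ⇒ active
  3. C → T ← Q → J → M — T:collider[open]; Q:fork[blocks]; J:chain[open] ⇒ blocked
Because an active path exists, C and M are not d-separated.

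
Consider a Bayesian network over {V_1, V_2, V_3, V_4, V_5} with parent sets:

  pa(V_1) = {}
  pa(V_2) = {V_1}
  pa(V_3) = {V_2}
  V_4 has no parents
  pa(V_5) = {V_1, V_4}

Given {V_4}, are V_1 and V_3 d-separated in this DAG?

The only undirected path from V_1 to V_3 is:
Path 1: V_1 → V_2 → V_3
  V_2 is a chain and V_2 is not conditioned on — no node blocks this path, so it is active.
Since the path V_1 → V_2 → V_3 is active, V_1 and V_3 are not d-separated given {V_4}.

No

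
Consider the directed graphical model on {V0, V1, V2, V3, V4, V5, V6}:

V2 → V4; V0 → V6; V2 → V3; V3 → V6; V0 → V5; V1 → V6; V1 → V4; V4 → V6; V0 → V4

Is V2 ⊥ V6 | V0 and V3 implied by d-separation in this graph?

Enumerating the 4 paths from V2 to V6 and testing each for blocking by {V0, V3}:
Path 1: V2 → V3 → V6
  V3 is a chain here and V3 is conditioned on, so the path is blocked at V3.
Path 2: V2 → V4 ← V1 → V6
  V4 is a collider here and neither V4 nor any of its descendants is conditioned on, so the collider stays closed — the path is blocked at V4.
Path 3: V2 → V4 → V6
  V4 is a chain and V4 is not conditioned on — no node blocks this path, so it is active.
Path 4: V2 → V4 ← V0 → V6
  V4 is a collider here and neither V4 nor any of its descendants is conditioned on, so the collider stays closed — the path is blocked at V4.
Because an active path exists, V2 and V6 are not d-separated.

No — V2 and V6 are not d-separated given {V0, V3}.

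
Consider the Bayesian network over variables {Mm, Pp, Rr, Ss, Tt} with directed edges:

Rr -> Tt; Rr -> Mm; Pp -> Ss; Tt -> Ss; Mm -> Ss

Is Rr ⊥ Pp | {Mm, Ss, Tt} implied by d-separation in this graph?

Enumerating the 2 paths from Rr to Pp and testing each for blocking by {Mm, Ss, Tt}:
Path 1: Rr → Mm → Ss ← Pp
  Mm is a chain here and Mm is conditioned on, so the path is blocked at Mm.
Path 2: Rr → Tt → Ss ← Pp
  Tt is a chain here and Tt is conditioned on, so the path is blocked at Tt.
Every path is blocked, so Rr and Pp are d-separated given {Mm, Ss, Tt}.

Yes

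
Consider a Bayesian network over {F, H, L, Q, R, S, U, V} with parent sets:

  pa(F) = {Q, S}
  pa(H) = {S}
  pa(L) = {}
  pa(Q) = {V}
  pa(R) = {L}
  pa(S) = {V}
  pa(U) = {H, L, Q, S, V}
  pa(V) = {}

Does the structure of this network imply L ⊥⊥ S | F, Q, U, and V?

Enumerating the 6 paths from L to S and testing each for blocking by {F, Q, U, V}:
Path 1: L → U ← V → S
  V is a fork here and V is conditioned on, so the path is blocked at V.
Path 2: L → U ← V → Q → F ← S
  V is a fork here and V is conditioned on, so the path is blocked at V.
Path 3: L → U ← S
  U is a collider and U is conditioned on, which opens it — no node blocks this path, so it is active.
Path 4: L → U ← Q ← V → S
  Q is a chain here and Q is conditioned on, so the path is blocked at Q.
Path 5: L → U ← Q → F ← S
  Q is a fork here and Q is conditioned on, so the path is blocked at Q.
Path 6: L → U ← H ← S
  U is a collider and U is conditioned on, which opens it; H is a chain and H is not conditioned on — no node blocks this path, so it is active.
Since the path L → U ← S is active, L and S are not d-separated given {F, Q, U, V}.

No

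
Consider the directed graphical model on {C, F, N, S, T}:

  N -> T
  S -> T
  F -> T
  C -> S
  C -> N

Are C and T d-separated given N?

No

2 paths connect C and T; each must be blocked for d-separation to hold:
Path 1: C → S → T
  S is a chain and S is not conditioned on — no node blocks this path, so it is active.
Path 2: C → N → T
  N is a chain here and N is conditioned on, so the path is blocked at N.
Because an active path exists, C and T are not d-separated.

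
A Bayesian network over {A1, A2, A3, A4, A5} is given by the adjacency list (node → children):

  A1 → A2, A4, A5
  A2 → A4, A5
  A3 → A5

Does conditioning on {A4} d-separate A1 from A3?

Enumerating the 3 paths from A1 to A3 and testing each for blocking by {A4}:
  1. A1 → A2 → A5 ← A3 — A2:chain[open]; A5:collider[blocks] ⇒ blocked
  2. A1 → A4 ← A2 → A5 ← A3 — A4:collider[open]; A2:fork[open]; A5:collider[blocks] ⇒ blocked
  3. A1 → A5 ← A3 — A5:collider[blocks] ⇒ blocked
Every path is blocked, so A1 and A3 are d-separated given {A4}.

Yes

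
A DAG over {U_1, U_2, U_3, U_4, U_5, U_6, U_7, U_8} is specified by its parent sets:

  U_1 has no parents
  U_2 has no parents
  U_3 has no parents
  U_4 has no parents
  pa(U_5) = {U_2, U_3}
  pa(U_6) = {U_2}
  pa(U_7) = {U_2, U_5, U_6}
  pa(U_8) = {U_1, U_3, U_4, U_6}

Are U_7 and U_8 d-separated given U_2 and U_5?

No

We examine all 6 paths between U_7 and U_8:
Path 1: U_7 ← U_6 → U_8
  U_6 is a fork and U_6 is not conditioned on — no node blocks this path, so it is active.
Path 2: U_7 ← U_6 ← U_2 → U_5 ← U_3 → U_8
  U_2 is a fork here and U_2 is conditioned on, so the path is blocked at U_2.
Path 3: U_7 ← U_5 ← U_3 → U_8
  U_5 is a chain here and U_5 is conditioned on, so the path is blocked at U_5.
Path 4: U_7 ← U_5 ← U_2 → U_6 → U_8
  U_5 is a chain here and U_5 is conditioned on, so the path is blocked at U_5.
Path 5: U_7 ← U_2 → U_6 → U_8
  U_2 is a fork here and U_2 is conditioned on, so the path is blocked at U_2.
Path 6: U_7 ← U_2 → U_5 ← U_3 → U_8
  U_2 is a fork here and U_2 is conditioned on, so the path is blocked at U_2.
Since the path U_7 ← U_6 → U_8 is active, U_7 and U_8 are not d-separated given {U_2, U_5}.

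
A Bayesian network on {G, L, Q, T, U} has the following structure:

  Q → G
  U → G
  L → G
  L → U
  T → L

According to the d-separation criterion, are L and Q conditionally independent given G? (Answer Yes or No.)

We examine all 2 paths between L and Q:
Path 1: L → G ← Q
  G is a collider and G is conditioned on, which opens it — no node blocks this path, so it is active.
Path 2: L → U → G ← Q
  U is a chain and U is not conditioned on; G is a collider and G is conditioned on, which opens it — no node blocks this path, so it is active.
At least one path is unblocked, so d-separation fails.

No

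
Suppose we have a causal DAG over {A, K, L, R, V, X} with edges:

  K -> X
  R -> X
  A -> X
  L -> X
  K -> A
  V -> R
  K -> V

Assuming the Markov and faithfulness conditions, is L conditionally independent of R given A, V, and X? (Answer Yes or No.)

3 paths connect L and R; each must be blocked for d-separation to hold:
  1. L → X ← A ← K → V → R — X:collider[open]; A:chain[blocks]; K:fork[open]; V:chain[blocks] ⇒ blocked
  2. L → X ← K → V → R — X:collider[open]; K:fork[open]; V:chain[blocks] ⇒ blocked
  3. L → X ← R — X:collider[open] ⇒ active
Since the path L → X ← R is active, L and R are not d-separated given {A, V, X}.

No — L and R are not d-separated given {A, V, X}.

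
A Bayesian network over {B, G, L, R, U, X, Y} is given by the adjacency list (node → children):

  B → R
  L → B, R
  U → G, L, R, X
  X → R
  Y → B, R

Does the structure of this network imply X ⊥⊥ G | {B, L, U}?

There are 5 undirected paths between X and G; checking each against the conditioning set {B, L, U}:
Path 1: X → R ← L ← U → G
  R is a collider here and neither R nor any of its descendants is conditioned on, so the collider stays closed — the path is blocked at R.
Path 2: X → R ← B ← L ← U → G
  R is a collider here and neither R nor any of its descendants is conditioned on, so the collider stays closed — the path is blocked at R.
Path 3: X → R ← U → G
  R is a collider here and neither R nor any of its descendants is conditioned on, so the collider stays closed — the path is blocked at R.
Path 4: X → R ← Y → B ← L ← U → G
  R is a collider here and neither R nor any of its descendants is conditioned on, so the collider stays closed — the path is blocked at R.
Path 5: X ← U → G
  U is a fork here and U is conditioned on, so the path is blocked at U.
All paths are blocked; X ⊥ G | {B, L, U} holds.

Yes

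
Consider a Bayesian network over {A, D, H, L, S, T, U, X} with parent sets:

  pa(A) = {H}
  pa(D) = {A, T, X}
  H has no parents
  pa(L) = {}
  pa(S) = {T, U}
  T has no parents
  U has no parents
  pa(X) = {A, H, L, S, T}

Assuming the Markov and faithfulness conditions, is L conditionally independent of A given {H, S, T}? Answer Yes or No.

We examine all 5 paths between L and A:
Path 1: L → X ← A
  X is a collider here and neither X nor any of its descendants is conditioned on, so the collider stays closed — the path is blocked at X.
Path 2: L → X ← H → A
  X is a collider here and neither X nor any of its descendants is conditioned on, so the collider stays closed — the path is blocked at X.
Path 3: L → X ← T → D ← A
  X is a collider here and neither X nor any of its descendants is conditioned on, so the collider stays closed — the path is blocked at X.
Path 4: L → X → D ← A
  D is a collider here and neither D nor any of its descendants is conditioned on, so the collider stays closed — the path is blocked at D.
Path 5: L → X ← S ← T → D ← A
  X is a collider here and neither X nor any of its descendants is conditioned on, so the collider stays closed — the path is blocked at X.
All paths are blocked; L ⊥ A | {H, S, T} holds.

Yes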